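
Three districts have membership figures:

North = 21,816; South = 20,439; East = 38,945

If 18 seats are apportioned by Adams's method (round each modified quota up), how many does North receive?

Standard divisor 81200/18 ≈ 4511.111; standard quotas: North 4.836, South 4.531, East 8.633.
Rounding up gives 5, 5, 9 = 19 seats, so the divisor must be adjusted.
With modified divisor 5000: modified quotas North 4.363, South 4.088, East 7.789.
Rounding up: North 5, South 5, East 8 (total 18).
North receives 5.

5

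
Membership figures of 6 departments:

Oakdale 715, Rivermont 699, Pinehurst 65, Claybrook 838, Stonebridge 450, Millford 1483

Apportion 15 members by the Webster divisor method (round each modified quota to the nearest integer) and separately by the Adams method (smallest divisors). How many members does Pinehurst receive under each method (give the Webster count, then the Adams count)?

Webster: Oakdale 3, Rivermont 2, Pinehurst 0, Claybrook 3, Stonebridge 2, Millford 5.
Adams: Oakdale 2, Rivermont 2, Pinehurst 1, Claybrook 3, Stonebridge 2, Millford 5.
Pinehurst gets 0 under Webster and 1 under Adams.

0 and 1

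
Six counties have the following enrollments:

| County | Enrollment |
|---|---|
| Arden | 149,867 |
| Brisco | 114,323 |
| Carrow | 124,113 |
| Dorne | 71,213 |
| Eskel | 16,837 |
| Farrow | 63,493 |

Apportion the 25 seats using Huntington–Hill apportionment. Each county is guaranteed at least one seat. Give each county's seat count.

Arden=7, Brisco=5, Carrow=6, Dorne=3, Eskel=1, Farrow=3

With divisor 21766: modified quotas Arden 6.885, Brisco 5.252, Carrow 5.702, Dorne 3.272, Eskel 0.774, Farrow 2.917.
Geometric-mean thresholds: Arden √(6·7)=6.481, Brisco √(5·6)=5.477, Carrow √(5·6)=5.477, Dorne √(3·4)=3.464, Eskel (min 1), Farrow √(2·3)=2.449.
Each quota rounded against its threshold gives Arden 7, Brisco 5, Carrow 6, Dorne 3, Eskel 1, Farrow 3 (total 25).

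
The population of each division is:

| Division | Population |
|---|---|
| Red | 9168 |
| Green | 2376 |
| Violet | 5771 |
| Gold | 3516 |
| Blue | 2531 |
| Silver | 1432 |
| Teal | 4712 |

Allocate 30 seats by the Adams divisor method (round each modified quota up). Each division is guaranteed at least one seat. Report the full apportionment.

Red 8; Green 3; Violet 5; Gold 4; Blue 3; Silver 2; Teal 5

Standard divisor 29506/30 ≈ 983.533; standard quotas: Red 9.321, Green 2.416, Violet 5.868, Gold 3.575, Blue 2.573, Silver 1.456, Teal 4.791.
Rounding up gives 10, 3, 6, 4, 3, 2, 5 = 33 seats, so the divisor must be adjusted.
With modified divisor 1160: modified quotas Red 7.903, Green 2.048, Violet 4.975, Gold 3.031, Blue 2.182, Silver 1.234, Teal 4.062.
Rounding up: Red 8, Green 3, Violet 5, Gold 4, Blue 3, Silver 2, Teal 5 (total 30).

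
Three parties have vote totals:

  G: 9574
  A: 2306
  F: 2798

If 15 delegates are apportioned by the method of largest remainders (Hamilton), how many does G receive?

10

Total 14678; standard divisor 14678/15 ≈ 978.533.
Standard quotas: G 9.7840, A 2.3566, F 2.8594.
Lower quotas: G 9, A 2, F 2 (sum 13, leaving 2 seats).
Remainders in descending order: F 0.8594, G 0.7840, A 0.3566.
The surplus seats go to F, G.
G receives 10.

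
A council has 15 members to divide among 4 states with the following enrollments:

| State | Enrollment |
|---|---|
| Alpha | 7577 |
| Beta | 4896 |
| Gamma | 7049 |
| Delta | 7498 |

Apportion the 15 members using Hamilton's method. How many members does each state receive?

Alpha 4; Beta 3; Gamma 4; Delta 4

Total 27020; standard divisor 27020/15 ≈ 1801.333.
Standard quotas: Alpha 4.2063, Beta 2.7180, Gamma 3.9132, Delta 4.1625.
Lower quotas: Alpha 4, Beta 2, Gamma 3, Delta 4 (sum 13, leaving 2 seats).
Remainders in descending order: Gamma 0.9132, Beta 0.7180, Alpha 0.2063, Delta 0.1625.
The surplus seats go to Gamma, Beta.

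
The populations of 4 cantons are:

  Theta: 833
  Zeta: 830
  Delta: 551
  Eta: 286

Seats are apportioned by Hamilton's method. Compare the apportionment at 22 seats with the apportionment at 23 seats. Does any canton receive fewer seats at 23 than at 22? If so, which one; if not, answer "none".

Eta

At 22 seats: Theta 7, Zeta 7, Delta 5, Eta 3.
At 23 seats: Theta 8, Zeta 8, Delta 5, Eta 2.
Eta drops from 3 to 2.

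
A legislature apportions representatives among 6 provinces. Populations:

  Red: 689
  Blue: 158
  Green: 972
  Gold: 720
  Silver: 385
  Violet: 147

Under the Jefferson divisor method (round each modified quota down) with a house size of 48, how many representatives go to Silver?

Standard divisor 3071/48 ≈ 63.979; standard quotas: Red 10.769, Blue 2.470, Green 15.192, Gold 11.254, Silver 6.018, Violet 2.298.
Rounding down gives 10, 2, 15, 11, 6, 2 = 46 seats, so the divisor must be adjusted.
With modified divisor 60.4: modified quotas Red 11.407, Blue 2.616, Green 16.093, Gold 11.921, Silver 6.374, Violet 2.434.
Rounding down: Red 11, Blue 2, Green 16, Gold 11, Silver 6, Violet 2 (total 48).
Silver receives 6.

6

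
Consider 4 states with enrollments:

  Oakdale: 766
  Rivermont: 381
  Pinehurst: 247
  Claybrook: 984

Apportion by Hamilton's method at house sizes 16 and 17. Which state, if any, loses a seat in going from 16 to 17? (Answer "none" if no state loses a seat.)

none

At 16 seats: Oakdale 5, Rivermont 2, Pinehurst 2, Claybrook 7.
At 17 seats: Oakdale 5, Rivermont 3, Pinehurst 2, Claybrook 7.
No state's allocation decreased.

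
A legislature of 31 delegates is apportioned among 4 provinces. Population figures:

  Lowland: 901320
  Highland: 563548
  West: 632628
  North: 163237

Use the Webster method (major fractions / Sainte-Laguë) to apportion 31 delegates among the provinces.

Lowland 12; Highland 8; West 9; North 2

Standard divisor 2260733/31 ≈ 72926.871; standard quotas: Lowland 12.359, Highland 7.728, West 8.675, North 2.238.
Rounding to the nearest integer gives Lowland 12, Highland 8, West 9, North 2 — total 31, matching the house size, so no adjustment is needed.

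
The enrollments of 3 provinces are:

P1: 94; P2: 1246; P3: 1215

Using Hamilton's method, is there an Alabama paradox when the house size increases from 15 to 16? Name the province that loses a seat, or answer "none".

P1

At 15 seats: P1 1, P2 7, P3 7.
At 16 seats: P1 0, P2 8, P3 8.
P1 drops from 1 to 0.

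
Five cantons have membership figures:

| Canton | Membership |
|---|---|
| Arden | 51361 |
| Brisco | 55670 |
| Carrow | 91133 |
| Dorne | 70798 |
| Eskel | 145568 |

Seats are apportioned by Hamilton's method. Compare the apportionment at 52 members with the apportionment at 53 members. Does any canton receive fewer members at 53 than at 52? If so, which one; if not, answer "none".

Arden

At 52 seats: Arden 7, Brisco 7, Carrow 11, Dorne 9, Eskel 18.
At 53 seats: Arden 6, Brisco 7, Carrow 12, Dorne 9, Eskel 19.
Arden drops from 7 to 6.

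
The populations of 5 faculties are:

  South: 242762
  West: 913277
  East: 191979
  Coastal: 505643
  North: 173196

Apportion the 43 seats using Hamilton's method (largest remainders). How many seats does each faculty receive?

South 5; West 19; East 4; Coastal 11; North 4

Standard divisor: 2026857 ÷ 43 ≈ 47136.209.
Standard quotas: South 5.1502, West 19.3753, East 4.0729, Coastal 10.7273, North 3.6744.
Lower quotas: South 5, West 19, East 4, Coastal 10, North 3 (sum 41, leaving 2 seats).
Remainders in descending order: Coastal 0.7273, North 0.6744, West 0.3753, South 0.1502, East 0.0729.
The surplus seats go to Coastal, North.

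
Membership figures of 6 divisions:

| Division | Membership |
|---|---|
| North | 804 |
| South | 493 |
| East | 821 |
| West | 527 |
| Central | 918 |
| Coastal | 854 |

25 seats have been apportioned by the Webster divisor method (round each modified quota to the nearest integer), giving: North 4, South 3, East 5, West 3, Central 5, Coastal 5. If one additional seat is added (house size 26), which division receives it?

Priority for the next seat is population ÷ (current seats + 0.5).
Priorities: North 178.667, South 140.857, East 149.273, West 150.571, Central 166.909, Coastal 155.273.
Highest priority: North.

North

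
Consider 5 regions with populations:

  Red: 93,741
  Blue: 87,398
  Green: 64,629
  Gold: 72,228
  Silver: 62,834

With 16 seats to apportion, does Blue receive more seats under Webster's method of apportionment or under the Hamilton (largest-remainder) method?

Hamilton

Webster: Red 4, Blue 3, Green 3, Gold 3, Silver 3.
Hamilton: Red 4, Blue 4, Green 3, Gold 3, Silver 2.
Blue gets 3 under Webster and 4 under Hamilton.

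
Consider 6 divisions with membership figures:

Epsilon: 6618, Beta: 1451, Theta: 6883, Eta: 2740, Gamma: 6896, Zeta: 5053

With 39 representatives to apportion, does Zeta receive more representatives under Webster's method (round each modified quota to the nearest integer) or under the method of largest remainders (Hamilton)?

Hamilton

Webster: Epsilon 9, Beta 2, Theta 9, Eta 4, Gamma 9, Zeta 6.
Hamilton: Epsilon 9, Beta 2, Theta 9, Eta 3, Gamma 9, Zeta 7.
Zeta gets 6 under Webster and 7 under Hamilton.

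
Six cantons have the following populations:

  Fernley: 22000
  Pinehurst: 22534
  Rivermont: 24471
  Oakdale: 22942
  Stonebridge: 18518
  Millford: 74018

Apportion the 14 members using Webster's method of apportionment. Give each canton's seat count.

Fernley 2, Pinehurst 2, Rivermont 2, Oakdale 2, Stonebridge 1, Millford 5

Standard divisor 184483/14 ≈ 13177.357; standard quotas: Fernley 1.670, Pinehurst 1.710, Rivermont 1.857, Oakdale 1.741, Stonebridge 1.405, Millford 5.617.
Rounding to the nearest integer gives 2, 2, 2, 2, 1, 6 = 15 seats, so the divisor must be adjusted.
With modified divisor 14100: modified quotas Fernley 1.560, Pinehurst 1.598, Rivermont 1.736, Oakdale 1.627, Stonebridge 1.313, Millford 5.250.
Rounding to the nearest integer: Fernley 2, Pinehurst 2, Rivermont 2, Oakdale 2, Stonebridge 1, Millford 5 (total 14).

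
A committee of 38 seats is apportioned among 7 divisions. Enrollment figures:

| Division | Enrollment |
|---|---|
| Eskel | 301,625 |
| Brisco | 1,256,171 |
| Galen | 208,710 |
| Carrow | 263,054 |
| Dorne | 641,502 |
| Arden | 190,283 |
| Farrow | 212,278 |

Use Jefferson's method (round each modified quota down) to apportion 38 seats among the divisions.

Standard divisor 3073623/38 ≈ 80884.816; standard quotas: Eskel 3.729, Brisco 15.530, Galen 2.580, Carrow 3.252, Dorne 7.931, Arden 2.353, Farrow 2.624.
Rounding down gives 3, 15, 2, 3, 7, 2, 2 = 34 seats, so the divisor must be adjusted.
With modified divisor 72600: modified quotas Eskel 4.155, Brisco 17.303, Galen 2.875, Carrow 3.623, Dorne 8.836, Arden 2.621, Farrow 2.924.
Rounding down: Eskel 4, Brisco 17, Galen 2, Carrow 3, Dorne 8, Arden 2, Farrow 2 (total 38).

Eskel 4, Brisco 17, Galen 2, Carrow 3, Dorne 8, Arden 2, Farrow 2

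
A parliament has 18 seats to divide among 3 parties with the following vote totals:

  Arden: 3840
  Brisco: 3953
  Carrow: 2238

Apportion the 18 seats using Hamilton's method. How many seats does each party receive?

Total 10031; standard divisor 10031/18 ≈ 557.278.
Standard quotas: Arden 6.891, Brisco 7.093, Carrow 4.016.
Lower quotas: Arden 6, Brisco 7, Carrow 4 (sum 17, leaving 1 seat).
Remainders in descending order: Arden 0.891, Brisco 0.093, Carrow 0.016.
The surplus seat goes to Arden.

Arden=7, Brisco=7, Carrow=4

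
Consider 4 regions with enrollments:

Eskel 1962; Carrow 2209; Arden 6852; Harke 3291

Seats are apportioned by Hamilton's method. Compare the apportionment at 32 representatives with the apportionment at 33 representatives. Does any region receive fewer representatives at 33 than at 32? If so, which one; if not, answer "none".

Eskel

At 32 seats: Eskel 5, Carrow 5, Arden 15, Harke 7.
At 33 seats: Eskel 4, Carrow 5, Arden 16, Harke 8.
Eskel drops from 5 to 4.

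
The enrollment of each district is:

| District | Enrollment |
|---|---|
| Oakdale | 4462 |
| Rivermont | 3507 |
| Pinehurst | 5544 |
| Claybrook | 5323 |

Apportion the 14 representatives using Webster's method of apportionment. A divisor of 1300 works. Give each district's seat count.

Oakdale=3, Rivermont=3, Pinehurst=4, Claybrook=4

With modified divisor 1300: modified quotas Oakdale 3.432, Rivermont 2.698, Pinehurst 4.265, Claybrook 4.095.
Rounding to the nearest integer: Oakdale 3, Rivermont 3, Pinehurst 4, Claybrook 4 (total 14).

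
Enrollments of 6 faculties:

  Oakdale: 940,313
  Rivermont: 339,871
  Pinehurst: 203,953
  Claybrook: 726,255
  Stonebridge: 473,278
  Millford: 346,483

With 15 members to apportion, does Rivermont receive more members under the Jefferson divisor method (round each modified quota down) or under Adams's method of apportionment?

Jefferson: Oakdale 5, Rivermont 1, Pinehurst 1, Claybrook 4, Stonebridge 2, Millford 2.
Adams: Oakdale 4, Rivermont 2, Pinehurst 1, Claybrook 4, Stonebridge 2, Millford 2.
Rivermont gets 1 under Jefferson and 2 under Adams.

Adams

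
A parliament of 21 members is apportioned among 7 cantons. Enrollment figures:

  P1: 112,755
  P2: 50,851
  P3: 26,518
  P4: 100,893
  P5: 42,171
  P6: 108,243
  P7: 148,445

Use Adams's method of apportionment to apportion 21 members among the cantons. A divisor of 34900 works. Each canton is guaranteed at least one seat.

P1: 4, P2: 2, P3: 1, P4: 3, P5: 2, P6: 4, P7: 5

With modified divisor 34900: modified quotas P1 3.231, P2 1.457, P3 0.760, P4 2.891, P5 1.208, P6 3.102, P7 4.253.
Rounding up: P1 4, P2 2, P3 1, P4 3, P5 2, P6 4, P7 5 (total 21).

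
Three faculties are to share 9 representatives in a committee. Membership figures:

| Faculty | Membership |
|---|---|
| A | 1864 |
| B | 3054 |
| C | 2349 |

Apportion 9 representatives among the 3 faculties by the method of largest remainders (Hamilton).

Standard divisor: 7267 ÷ 9 ≈ 807.444.
Standard quotas: A 2.309, B 3.782, C 2.909.
Lower quotas: A 2, B 3, C 2 (sum 7, leaving 2 seats).
Remainders in descending order: C 0.909, B 0.782, A 0.309.
The surplus seats go to C, B.

A 2, B 4, C 3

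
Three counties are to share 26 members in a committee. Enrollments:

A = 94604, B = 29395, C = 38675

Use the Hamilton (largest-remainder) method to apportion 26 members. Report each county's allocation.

A=15, B=5, C=6

Standard divisor: 162674 ÷ 26 ≈ 6256.692.
Standard quotas: A 15.1204, B 4.6982, C 6.1814.
Lower quotas: A 15, B 4, C 6 (sum 25, leaving 1 seat).
Remainders in descending order: B 0.6982, C 0.1814, A 0.1204.
The surplus seat goes to B.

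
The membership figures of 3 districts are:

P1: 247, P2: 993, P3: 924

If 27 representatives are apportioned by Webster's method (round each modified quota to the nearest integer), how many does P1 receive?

Standard divisor 2164/27 ≈ 80.148; standard quotas: P1 3.082, P2 12.390, P3 11.529.
Rounding to the nearest integer gives P1 3, P2 12, P3 12 — total 27, matching the house size, so no adjustment is needed.
P1 receives 3.

3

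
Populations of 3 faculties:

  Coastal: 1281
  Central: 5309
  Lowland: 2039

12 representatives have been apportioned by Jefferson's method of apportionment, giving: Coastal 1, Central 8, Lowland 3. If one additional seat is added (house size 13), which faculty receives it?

Coastal

Priority for the next seat is population ÷ (current seats + 1).
Priorities: Coastal 640.500, Central 589.889, Lowland 509.750.
Highest priority: Coastal.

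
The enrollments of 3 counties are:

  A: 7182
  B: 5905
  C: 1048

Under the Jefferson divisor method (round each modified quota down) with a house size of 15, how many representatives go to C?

1

Standard divisor 14135/15 ≈ 942.333; standard quotas: A 7.622, B 6.266, C 1.112.
Rounding down gives 7, 6, 1 = 14 seats, so the divisor must be adjusted.
With modified divisor 870: modified quotas A 8.255, B 6.787, C 1.205.
Rounding down: A 8, B 6, C 1 (total 15).
C receives 1.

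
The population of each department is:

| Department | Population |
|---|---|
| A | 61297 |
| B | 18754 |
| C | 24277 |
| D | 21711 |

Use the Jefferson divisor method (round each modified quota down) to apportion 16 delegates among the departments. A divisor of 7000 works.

With modified divisor 7000: modified quotas A 8.757, B 2.679, C 3.468, D 3.102.
Rounding down: A 8, B 2, C 3, D 3 (total 16).

A: 8, B: 2, C: 3, D: 3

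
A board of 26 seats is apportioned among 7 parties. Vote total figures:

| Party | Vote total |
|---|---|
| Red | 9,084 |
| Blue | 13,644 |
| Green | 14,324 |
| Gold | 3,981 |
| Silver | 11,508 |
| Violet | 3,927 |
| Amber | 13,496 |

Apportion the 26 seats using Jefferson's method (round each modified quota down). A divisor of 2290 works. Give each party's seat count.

With modified divisor 2290: modified quotas Red 3.967, Blue 5.958, Green 6.255, Gold 1.738, Silver 5.025, Violet 1.715, Amber 5.893.
Rounding down: Red 3, Blue 5, Green 6, Gold 1, Silver 5, Violet 1, Amber 5 (total 26).

Red: 3; Blue: 5; Green: 6; Gold: 1; Silver: 5; Violet: 1; Amber: 5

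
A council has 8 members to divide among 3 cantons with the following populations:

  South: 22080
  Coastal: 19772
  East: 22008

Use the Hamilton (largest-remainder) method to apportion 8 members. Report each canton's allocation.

South=3, Coastal=2, East=3

Total 63860; standard divisor 63860/8 ≈ 7982.5.
Standard quotas: South 2.7661, Coastal 2.4769, East 2.7570.
Lower quotas: South 2, Coastal 2, East 2 (sum 6, leaving 2 seats).
Remainders in descending order: South 0.7661, East 0.7570, Coastal 0.4769.
Largest remainders: South, East receive the extra seats.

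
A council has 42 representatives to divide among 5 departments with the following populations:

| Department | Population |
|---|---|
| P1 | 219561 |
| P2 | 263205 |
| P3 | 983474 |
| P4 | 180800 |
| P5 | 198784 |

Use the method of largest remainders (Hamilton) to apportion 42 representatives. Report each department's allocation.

Total 1845824; standard divisor 1845824/42 ≈ 43948.19.
Standard quotas: P1 4.9959, P2 5.9890, P3 22.3780, P4 4.1139, P5 4.5231.
Lower quotas: P1 4, P2 5, P3 22, P4 4, P5 4 (sum 39, leaving 3 seats).
Remainders in descending order: P1 0.9959, P2 0.9890, P5 0.5231, P3 0.3780, P4 0.1139.
The surplus seats go to P1, P2, P5.

P1 5, P2 6, P3 22, P4 4, P5 5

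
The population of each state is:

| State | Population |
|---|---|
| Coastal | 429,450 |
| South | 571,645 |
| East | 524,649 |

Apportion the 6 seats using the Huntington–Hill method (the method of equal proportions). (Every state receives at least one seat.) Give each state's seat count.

Coastal 2, South 2, East 2

With divisor 268520: modified quotas Coastal 1.599, South 2.129, East 1.954.
Geometric-mean thresholds: Coastal √(1·2)=1.414, South √(2·3)=2.449, East √(1·2)=1.414.
Each quota rounded against its threshold gives Coastal 2, South 2, East 2 (total 6).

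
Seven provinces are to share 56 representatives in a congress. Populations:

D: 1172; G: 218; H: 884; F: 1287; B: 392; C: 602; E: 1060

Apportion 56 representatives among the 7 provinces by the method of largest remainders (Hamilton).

D 12; G 2; H 9; F 13; B 4; C 6; E 10

Total 5615; standard divisor 5615/56 ≈ 100.268.
Standard quotas: D 11.689, G 2.174, H 8.816, F 12.836, B 3.910, C 6.004, E 10.572.
Lower quotas: D 11, G 2, H 8, F 12, B 3, C 6, E 10 (sum 52, leaving 4 seats).
Remainders in descending order: B 0.910, F 0.836, H 0.816, D 0.689, E 0.572, G 0.174, C 0.004.
Largest remainders: B, F, H, D receive the extra seats.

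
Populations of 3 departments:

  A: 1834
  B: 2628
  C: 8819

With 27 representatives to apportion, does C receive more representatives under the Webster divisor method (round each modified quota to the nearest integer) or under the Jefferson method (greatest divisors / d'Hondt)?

Webster: A 4, B 5, C 18.
Jefferson: A 3, B 5, C 19.
C gets 18 under Webster and 19 under Jefferson.

Jefferson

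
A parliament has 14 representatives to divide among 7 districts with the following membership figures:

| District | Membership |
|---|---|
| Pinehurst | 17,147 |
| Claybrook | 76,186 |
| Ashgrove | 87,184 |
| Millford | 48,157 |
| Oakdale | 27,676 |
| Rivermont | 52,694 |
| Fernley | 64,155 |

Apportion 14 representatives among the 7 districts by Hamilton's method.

The standard divisor is 373199/14 ≈ 26657.071.
Standard quotas: Pinehurst 0.6432, Claybrook 2.8580, Ashgrove 3.2706, Millford 1.8065, Oakdale 1.0382, Rivermont 1.9767, Fernley 2.4067.
Lower quotas: Pinehurst 0, Claybrook 2, Ashgrove 3, Millford 1, Oakdale 1, Rivermont 1, Fernley 2 (sum 10, leaving 4 seats).
Remainders in descending order: Rivermont 0.9767, Claybrook 0.8580, Millford 0.8065, Pinehurst 0.6432, Fernley 0.4067, Ashgrove 0.2706, Oakdale 0.0382.
Largest remainders: Rivermont, Claybrook, Millford, Pinehurst receive the extra seats.

Pinehurst 1, Claybrook 3, Ashgrove 3, Millford 2, Oakdale 1, Rivermont 2, Fernley 2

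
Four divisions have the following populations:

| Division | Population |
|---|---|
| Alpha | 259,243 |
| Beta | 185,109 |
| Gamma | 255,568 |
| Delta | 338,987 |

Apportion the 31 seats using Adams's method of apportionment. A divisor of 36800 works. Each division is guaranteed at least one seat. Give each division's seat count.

With modified divisor 36800: modified quotas Alpha 7.045, Beta 5.030, Gamma 6.945, Delta 9.212.
Rounding up: Alpha 8, Beta 6, Gamma 7, Delta 10 (total 31).

Alpha: 8; Beta: 6; Gamma: 7; Delta: 10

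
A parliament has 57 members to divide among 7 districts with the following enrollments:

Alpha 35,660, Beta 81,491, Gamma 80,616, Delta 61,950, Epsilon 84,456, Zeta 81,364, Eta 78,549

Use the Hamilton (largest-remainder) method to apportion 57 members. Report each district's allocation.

Alpha: 4, Beta: 9, Gamma: 9, Delta: 7, Epsilon: 10, Zeta: 9, Eta: 9

Standard divisor: 504086 ÷ 57 ≈ 8843.614.
Standard quotas: Alpha 4.0323, Beta 9.2147, Gamma 9.1157, Delta 7.0051, Epsilon 9.5499, Zeta 9.2003, Eta 8.8820.
Lower quotas: Alpha 4, Beta 9, Gamma 9, Delta 7, Epsilon 9, Zeta 9, Eta 8 (sum 55, leaving 2 seats).
Remainders in descending order: Eta 0.8820, Epsilon 0.5499, Beta 0.2147, Zeta 0.2003, Gamma 0.1157, Alpha 0.0323, Delta 0.0051.
The surplus seats go to Eta, Epsilon.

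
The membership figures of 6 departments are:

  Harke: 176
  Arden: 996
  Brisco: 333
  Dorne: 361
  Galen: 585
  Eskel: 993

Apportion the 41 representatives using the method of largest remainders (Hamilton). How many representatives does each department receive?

Standard divisor: 3444 ÷ 41 = 84.
Standard quotas: Harke 2.095, Arden 11.857, Brisco 3.964, Dorne 4.298, Galen 6.964, Eskel 11.821.
Lower quotas: Harke 2, Arden 11, Brisco 3, Dorne 4, Galen 6, Eskel 11 (sum 37, leaving 4 seats).
Remainders in descending order: Brisco 0.964, Galen 0.964, Arden 0.857, Eskel 0.821, Dorne 0.298, Harke 0.095.
The surplus seats go to Brisco, Galen, Arden, Eskel.

Harke=2; Arden=12; Brisco=4; Dorne=4; Galen=7; Eskel=12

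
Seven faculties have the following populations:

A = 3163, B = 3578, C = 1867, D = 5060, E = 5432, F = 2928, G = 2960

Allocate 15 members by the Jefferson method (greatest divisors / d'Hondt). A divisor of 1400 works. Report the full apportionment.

A=2, B=2, C=1, D=3, E=3, F=2, G=2

With modified divisor 1400: modified quotas A 2.259, B 2.556, C 1.334, D 3.614, E 3.880, F 2.091, G 2.114.
Rounding down: A 2, B 2, C 1, D 3, E 3, F 2, G 2 (total 15).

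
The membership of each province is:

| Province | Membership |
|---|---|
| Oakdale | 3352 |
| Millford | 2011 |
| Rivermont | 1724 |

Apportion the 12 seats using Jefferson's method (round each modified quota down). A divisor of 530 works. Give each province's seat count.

Oakdale: 6, Millford: 3, Rivermont: 3

With modified divisor 530: modified quotas Oakdale 6.325, Millford 3.794, Rivermont 3.253.
Rounding down: Oakdale 6, Millford 3, Rivermont 3 (total 12).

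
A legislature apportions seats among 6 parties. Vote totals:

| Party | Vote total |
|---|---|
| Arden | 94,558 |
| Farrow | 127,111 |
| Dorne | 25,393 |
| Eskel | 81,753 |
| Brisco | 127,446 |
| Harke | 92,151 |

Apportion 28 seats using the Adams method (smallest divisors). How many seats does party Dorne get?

2

Standard divisor 548412/28 ≈ 19586.143; standard quotas: Arden 4.828, Farrow 6.490, Dorne 1.296, Eskel 4.174, Brisco 6.507, Harke 4.705.
Rounding up gives 5, 7, 2, 5, 7, 5 = 31 seats, so the divisor must be adjusted.
With modified divisor 22100: modified quotas Arden 4.279, Farrow 5.752, Dorne 1.149, Eskel 3.699, Brisco 5.767, Harke 4.170.
Rounding up: Arden 5, Farrow 6, Dorne 2, Eskel 4, Brisco 6, Harke 5 (total 28).
Dorne receives 2.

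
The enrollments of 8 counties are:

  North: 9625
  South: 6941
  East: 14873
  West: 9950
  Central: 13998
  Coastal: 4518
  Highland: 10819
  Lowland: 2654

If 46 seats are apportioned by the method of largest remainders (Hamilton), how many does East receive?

Total 73378; standard divisor 73378/46 ≈ 1595.174.
Standard quotas: North 6.0338, South 4.3512, East 9.3237, West 6.2376, Central 8.7752, Coastal 2.8323, Highland 6.7823, Lowland 1.6638.
Lower quotas: North 6, South 4, East 9, West 6, Central 8, Coastal 2, Highland 6, Lowland 1 (sum 42, leaving 4 seats).
Remainders in descending order: Coastal 0.8323, Highland 0.7823, Central 0.7752, Lowland 0.6638, South 0.3512, East 0.3237, West 0.2376, North 0.0338.
Largest remainders: Coastal, Highland, Central, Lowland receive the extra seats.
East receives 9.

9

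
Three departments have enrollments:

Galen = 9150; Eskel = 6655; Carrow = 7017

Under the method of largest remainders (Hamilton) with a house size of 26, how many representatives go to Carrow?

The standard divisor is 22822/26 ≈ 877.769.
Standard quotas: Galen 10.4242, Eskel 7.5817, Carrow 7.9941.
Lower quotas: Galen 10, Eskel 7, Carrow 7 (sum 24, leaving 2 seats).
Remainders in descending order: Carrow 0.9941, Eskel 0.5817, Galen 0.4242.
The surplus seats go to Carrow, Eskel.
Carrow receives 8.

8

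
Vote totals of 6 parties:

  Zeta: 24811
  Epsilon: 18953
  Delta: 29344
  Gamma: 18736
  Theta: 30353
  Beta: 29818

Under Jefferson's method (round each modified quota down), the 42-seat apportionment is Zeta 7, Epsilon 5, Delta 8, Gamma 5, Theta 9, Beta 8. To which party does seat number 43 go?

Priority for the next seat is population ÷ (current seats + 1).
Priorities: Zeta 3101.375, Epsilon 3158.833, Delta 3260.444, Gamma 3122.667, Theta 3035.300, Beta 3313.111.
Highest priority: Beta.

Beta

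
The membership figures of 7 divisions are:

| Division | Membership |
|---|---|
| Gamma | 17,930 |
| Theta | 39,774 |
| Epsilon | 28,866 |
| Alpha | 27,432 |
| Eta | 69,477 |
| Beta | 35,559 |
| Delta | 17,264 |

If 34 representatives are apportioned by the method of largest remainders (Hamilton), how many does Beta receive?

5

Standard divisor: 236302 ÷ 34 ≈ 6950.059.
Standard quotas: Gamma 2.5798, Theta 5.7228, Epsilon 4.1533, Alpha 3.9470, Eta 9.9966, Beta 5.1164, Delta 2.4840.
Lower quotas: Gamma 2, Theta 5, Epsilon 4, Alpha 3, Eta 9, Beta 5, Delta 2 (sum 30, leaving 4 seats).
Remainders in descending order: Eta 0.9966, Alpha 0.9470, Theta 0.7228, Gamma 0.5798, Delta 0.4840, Epsilon 0.1533, Beta 0.1164.
Largest remainders: Eta, Alpha, Theta, Gamma receive the extra seats.
Beta receives 5.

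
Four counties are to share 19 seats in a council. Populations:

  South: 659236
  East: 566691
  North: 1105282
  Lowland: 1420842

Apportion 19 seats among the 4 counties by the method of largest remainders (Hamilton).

The standard divisor is 3752051/19 ≈ 197476.368.
Standard quotas: South 3.3383, East 2.8697, North 5.5970, Lowland 7.1950.
Lower quotas: South 3, East 2, North 5, Lowland 7 (sum 17, leaving 2 seats).
Remainders in descending order: East 0.8697, North 0.5970, South 0.3383, Lowland 0.1950.
The surplus seats go to East, North.

South=3, East=3, North=6, Lowland=7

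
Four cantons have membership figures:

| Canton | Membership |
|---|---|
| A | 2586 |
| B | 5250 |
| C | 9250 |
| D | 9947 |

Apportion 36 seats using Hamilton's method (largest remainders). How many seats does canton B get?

7

Standard divisor: 27033 ÷ 36 ≈ 750.917.
Standard quotas: A 3.4438, B 6.9915, C 12.3183, D 13.2465.
Lower quotas: A 3, B 6, C 12, D 13 (sum 34, leaving 2 seats).
Remainders in descending order: B 0.9915, A 0.4438, C 0.3183, D 0.2465.
Largest remainders: B, A receive the extra seats.
B receives 7.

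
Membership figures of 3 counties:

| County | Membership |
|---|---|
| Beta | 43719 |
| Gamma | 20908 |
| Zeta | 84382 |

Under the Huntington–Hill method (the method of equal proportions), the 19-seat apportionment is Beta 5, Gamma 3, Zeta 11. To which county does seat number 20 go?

Priority for the next seat is population ÷ (√(s·(s+1))).
Priorities: Beta 7981.961, Gamma 6035.620, Zeta 7344.510.
Highest priority: Beta.

Beta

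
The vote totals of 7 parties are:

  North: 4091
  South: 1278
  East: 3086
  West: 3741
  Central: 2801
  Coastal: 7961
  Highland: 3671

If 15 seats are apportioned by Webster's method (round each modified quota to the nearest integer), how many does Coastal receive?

4

Standard divisor 26629/15 ≈ 1775.267; standard quotas: North 2.304, South 0.720, East 1.738, West 2.107, Central 1.578, Coastal 4.484, Highland 2.068.
Rounding to the nearest integer gives North 2, South 1, East 2, West 2, Central 2, Coastal 4, Highland 2 — total 15, matching the house size, so no adjustment is needed.
Coastal receives 4.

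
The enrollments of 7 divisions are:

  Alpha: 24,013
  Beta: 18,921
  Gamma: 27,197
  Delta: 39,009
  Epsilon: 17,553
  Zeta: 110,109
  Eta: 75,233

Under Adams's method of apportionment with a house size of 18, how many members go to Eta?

4

Standard divisor 312035/18 ≈ 17335.278; standard quotas: Alpha 1.385, Beta 1.091, Gamma 1.569, Delta 2.250, Epsilon 1.013, Zeta 6.352, Eta 4.340.
Rounding up gives 2, 2, 2, 3, 2, 7, 5 = 23 seats, so the divisor must be adjusted.
With modified divisor 20800: modified quotas Alpha 1.154, Beta 0.910, Gamma 1.308, Delta 1.875, Epsilon 0.844, Zeta 5.294, Eta 3.617.
Rounding up: Alpha 2, Beta 1, Gamma 2, Delta 2, Epsilon 1, Zeta 6, Eta 4 (total 18).
Eta receives 4.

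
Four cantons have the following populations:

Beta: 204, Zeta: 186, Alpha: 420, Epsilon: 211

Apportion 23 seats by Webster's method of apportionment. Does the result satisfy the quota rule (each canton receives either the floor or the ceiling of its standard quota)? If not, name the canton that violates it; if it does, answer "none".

none

Standard quotas: Beta 4.595, Zeta 4.190, Alpha 9.461, Epsilon 4.753.
Webster allocation: Beta 5, Zeta 4, Alpha 9, Epsilon 5.
Every allocation lies between the lower and upper quota.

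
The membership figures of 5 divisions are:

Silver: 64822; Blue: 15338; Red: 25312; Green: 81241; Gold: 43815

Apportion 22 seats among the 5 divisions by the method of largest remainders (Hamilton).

Silver 6; Blue 2; Red 2; Green 8; Gold 4

The standard divisor is 230528/22 ≈ 10478.545.
Standard quotas: Silver 6.1862, Blue 1.4638, Red 2.4156, Green 7.7531, Gold 4.1814.
Lower quotas: Silver 6, Blue 1, Red 2, Green 7, Gold 4 (sum 20, leaving 2 seats).
Remainders in descending order: Green 0.7531, Blue 0.4638, Red 0.4156, Silver 0.1862, Gold 0.1814.
Largest remainders: Green, Blue receive the extra seats.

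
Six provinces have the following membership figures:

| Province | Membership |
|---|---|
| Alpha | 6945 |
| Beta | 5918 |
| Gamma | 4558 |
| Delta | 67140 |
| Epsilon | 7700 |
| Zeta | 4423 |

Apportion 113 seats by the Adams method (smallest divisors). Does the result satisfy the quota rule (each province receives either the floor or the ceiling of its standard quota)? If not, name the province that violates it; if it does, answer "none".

Delta

Standard quotas: Alpha 8.117, Beta 6.917, Gamma 5.327, Delta 78.470, Epsilon 8.999, Zeta 5.169.
Adams allocation: Alpha 8, Beta 7, Gamma 6, Delta 77, Epsilon 9, Zeta 6.
Delta has quota 78.470 (lower 78, upper 79) but receives 77 — outside the quota interval.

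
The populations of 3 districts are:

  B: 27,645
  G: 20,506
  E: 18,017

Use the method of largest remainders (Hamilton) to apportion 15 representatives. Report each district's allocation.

B 6, G 5, E 4

Total 66168; standard divisor 66168/15 ≈ 4411.2.
Standard quotas: B 6.2670, G 4.6486, E 4.0844.
Lower quotas: B 6, G 4, E 4 (sum 14, leaving 1 seat).
Remainders in descending order: G 0.6486, B 0.2670, E 0.0844.
Largest remainder: G receives the extra seat.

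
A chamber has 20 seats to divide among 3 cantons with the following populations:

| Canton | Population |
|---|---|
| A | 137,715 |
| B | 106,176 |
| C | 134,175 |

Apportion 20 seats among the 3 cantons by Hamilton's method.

Standard divisor: 378066 ÷ 20 ≈ 18903.3.
Standard quotas: A 7.2852, B 5.6168, C 7.0980.
Lower quotas: A 7, B 5, C 7 (sum 19, leaving 1 seat).
Remainders in descending order: B 0.6168, A 0.2852, C 0.0980.
Largest remainder: B receives the extra seat.

A 7, B 6, C 7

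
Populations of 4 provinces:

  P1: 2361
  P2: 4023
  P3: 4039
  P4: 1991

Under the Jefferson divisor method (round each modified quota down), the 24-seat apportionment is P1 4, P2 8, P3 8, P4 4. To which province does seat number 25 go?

Priority for the next seat is population ÷ (current seats + 1).
Priorities: P1 472.200, P2 447.000, P3 448.778, P4 398.200.
Highest priority: P1.

P1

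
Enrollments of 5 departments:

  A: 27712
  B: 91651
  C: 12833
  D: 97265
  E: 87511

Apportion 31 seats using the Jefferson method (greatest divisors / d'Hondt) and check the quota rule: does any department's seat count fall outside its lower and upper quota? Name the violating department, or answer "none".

none

Standard quotas: A 2.710, B 8.964, C 1.255, D 9.513, E 8.559.
Jefferson allocation: A 2, B 9, C 1, D 10, E 9.
Every allocation lies between the lower and upper quota.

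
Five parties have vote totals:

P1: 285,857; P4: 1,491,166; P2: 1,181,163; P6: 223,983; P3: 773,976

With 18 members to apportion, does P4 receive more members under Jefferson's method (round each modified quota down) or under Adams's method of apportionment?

Jefferson

Jefferson: P1 1, P4 7, P2 6, P6 1, P3 3.
Adams: P1 2, P4 6, P2 5, P6 1, P3 4.
P4 gets 7 under Jefferson and 6 under Adams.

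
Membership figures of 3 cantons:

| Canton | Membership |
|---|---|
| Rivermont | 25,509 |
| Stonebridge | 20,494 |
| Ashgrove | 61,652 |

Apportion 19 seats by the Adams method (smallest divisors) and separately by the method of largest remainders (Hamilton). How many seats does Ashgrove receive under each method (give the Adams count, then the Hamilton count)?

10 and 11

Adams: Rivermont 5, Stonebridge 4, Ashgrove 10.
Hamilton: Rivermont 4, Stonebridge 4, Ashgrove 11.
Ashgrove gets 10 under Adams and 11 under Hamilton.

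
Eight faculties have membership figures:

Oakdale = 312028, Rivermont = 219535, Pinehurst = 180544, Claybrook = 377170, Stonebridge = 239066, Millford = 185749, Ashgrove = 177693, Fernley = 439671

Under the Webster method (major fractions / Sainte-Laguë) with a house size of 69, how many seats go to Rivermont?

7

Standard divisor 2131456/69 ≈ 30890.667; standard quotas: Oakdale 10.101, Rivermont 7.107, Pinehurst 5.845, Claybrook 12.210, Stonebridge 7.739, Millford 6.013, Ashgrove 5.752, Fernley 14.233.
Rounding to the nearest integer gives Oakdale 10, Rivermont 7, Pinehurst 6, Claybrook 12, Stonebridge 8, Millford 6, Ashgrove 6, Fernley 14 — total 69, matching the house size, so no adjustment is needed.
Rivermont receives 7.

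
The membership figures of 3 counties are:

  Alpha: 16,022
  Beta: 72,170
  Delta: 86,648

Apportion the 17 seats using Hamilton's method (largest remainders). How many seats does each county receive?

Total 174840; standard divisor 174840/17 ≈ 10284.706.
Standard quotas: Alpha 1.5578, Beta 7.0172, Delta 8.4249.
Lower quotas: Alpha 1, Beta 7, Delta 8 (sum 16, leaving 1 seat).
Remainders in descending order: Alpha 0.5578, Delta 0.4249, Beta 0.0172.
Largest remainder: Alpha receives the extra seat.

Alpha 2; Beta 7; Delta 8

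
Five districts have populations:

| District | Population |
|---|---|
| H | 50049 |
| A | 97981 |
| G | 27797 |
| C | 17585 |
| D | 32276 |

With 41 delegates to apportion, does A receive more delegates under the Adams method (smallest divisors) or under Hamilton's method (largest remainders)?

Adams: H 9, A 17, G 5, C 4, D 6.
Hamilton: H 9, A 18, G 5, C 3, D 6.
A gets 17 under Adams and 18 under Hamilton.

Hamilton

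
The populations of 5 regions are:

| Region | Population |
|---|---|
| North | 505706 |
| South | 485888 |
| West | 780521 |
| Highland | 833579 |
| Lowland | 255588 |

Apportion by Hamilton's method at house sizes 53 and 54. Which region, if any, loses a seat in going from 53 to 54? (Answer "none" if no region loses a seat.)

At 53 seats: North 9, South 9, West 15, Highland 15, Lowland 5.
At 54 seats: North 9, South 9, West 15, Highland 16, Lowland 5.
No region's allocation decreased.

none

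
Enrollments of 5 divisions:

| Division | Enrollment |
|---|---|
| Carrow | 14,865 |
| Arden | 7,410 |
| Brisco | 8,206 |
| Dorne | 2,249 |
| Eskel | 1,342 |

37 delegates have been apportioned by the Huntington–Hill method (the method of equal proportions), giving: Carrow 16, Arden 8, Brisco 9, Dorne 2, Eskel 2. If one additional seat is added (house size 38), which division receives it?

Priority for the next seat is population ÷ (√(s·(s+1))).
Priorities: Carrow 901.323, Arden 873.277, Brisco 864.988, Dorne 918.150, Eskel 547.869.
Highest priority: Dorne.

Dorne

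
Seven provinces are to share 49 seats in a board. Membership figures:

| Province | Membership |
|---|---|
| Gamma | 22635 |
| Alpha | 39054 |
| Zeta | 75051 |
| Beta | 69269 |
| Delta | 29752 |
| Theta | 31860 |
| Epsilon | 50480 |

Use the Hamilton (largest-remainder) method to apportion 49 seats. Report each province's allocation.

Standard divisor: 318101 ÷ 49 ≈ 6491.857.
Standard quotas: Gamma 3.4867, Alpha 6.0158, Zeta 11.5608, Beta 10.6701, Delta 4.5830, Theta 4.9077, Epsilon 7.7759.
Lower quotas: Gamma 3, Alpha 6, Zeta 11, Beta 10, Delta 4, Theta 4, Epsilon 7 (sum 45, leaving 4 seats).
Remainders in descending order: Theta 0.9077, Epsilon 0.7759, Beta 0.6701, Delta 0.5830, Zeta 0.5608, Gamma 0.4867, Alpha 0.0158.
Largest remainders: Theta, Epsilon, Beta, Delta receive the extra seats.

Gamma: 3; Alpha: 6; Zeta: 11; Beta: 11; Delta: 5; Theta: 5; Epsilon: 8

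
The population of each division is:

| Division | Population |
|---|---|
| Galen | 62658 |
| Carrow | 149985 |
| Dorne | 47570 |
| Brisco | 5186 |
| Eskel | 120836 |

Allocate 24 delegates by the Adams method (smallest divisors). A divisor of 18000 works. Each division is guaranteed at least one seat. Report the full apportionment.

With modified divisor 18000: modified quotas Galen 3.481, Carrow 8.332, Dorne 2.643, Brisco 0.288, Eskel 6.713.
Rounding up: Galen 4, Carrow 9, Dorne 3, Brisco 1, Eskel 7 (total 24).

Galen 4, Carrow 9, Dorne 3, Brisco 1, Eskel 7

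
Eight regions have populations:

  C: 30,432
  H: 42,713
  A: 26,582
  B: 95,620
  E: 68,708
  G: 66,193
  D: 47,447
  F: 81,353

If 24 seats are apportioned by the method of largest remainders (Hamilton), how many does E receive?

The standard divisor is 459048/24 = 19127.
Standard quotas: C 1.5910, H 2.2331, A 1.3898, B 4.9992, E 3.5922, G 3.4607, D 2.4806, F 4.2533.
Lower quotas: C 1, H 2, A 1, B 4, E 3, G 3, D 2, F 4 (sum 20, leaving 4 seats).
Remainders in descending order: B 0.9992, E 0.5922, C 0.5910, D 0.4806, G 0.4607, A 0.3898, F 0.2533, H 0.2331.
The surplus seats go to B, E, C, D.
E receives 4.

4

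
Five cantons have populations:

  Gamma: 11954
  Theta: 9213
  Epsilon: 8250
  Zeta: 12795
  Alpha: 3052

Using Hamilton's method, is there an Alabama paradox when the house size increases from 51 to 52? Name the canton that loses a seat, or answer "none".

At 51 seats: Gamma 14, Theta 10, Epsilon 9, Zeta 14, Alpha 4.
At 52 seats: Gamma 14, Theta 11, Epsilon 9, Zeta 15, Alpha 3.
Alpha drops from 4 to 3.

Alpha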